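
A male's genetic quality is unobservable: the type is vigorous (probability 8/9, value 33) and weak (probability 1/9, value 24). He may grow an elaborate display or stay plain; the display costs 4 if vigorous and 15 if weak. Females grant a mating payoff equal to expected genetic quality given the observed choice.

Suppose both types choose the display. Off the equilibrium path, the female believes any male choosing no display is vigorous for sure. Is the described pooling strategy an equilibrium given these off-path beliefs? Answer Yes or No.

On path, the female holds the prior and pays 8/9·33 + 1/9·24 = 32. Off path (no display), believing vigorous, it pays 33.
vigorous: the display nets 32 − 4 = 28; no display nets 33. vigorous would deviate.
weak: the display nets 32 − 15 = 17; no display nets 33. weak would deviate.
A type deviates, so pooling fails.

No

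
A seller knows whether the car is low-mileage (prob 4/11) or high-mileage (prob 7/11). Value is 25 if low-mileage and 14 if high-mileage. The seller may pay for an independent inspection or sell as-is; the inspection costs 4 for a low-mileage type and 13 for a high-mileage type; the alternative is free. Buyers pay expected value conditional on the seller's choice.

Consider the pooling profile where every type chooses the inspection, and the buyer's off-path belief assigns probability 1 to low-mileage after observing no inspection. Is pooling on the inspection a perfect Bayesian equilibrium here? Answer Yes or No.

No

On path, the buyer holds the prior and pays 4/11·25 + 7/11·14 = 18. Off path (no inspection), believing low-mileage, it pays 25.
low-mileage: the inspection nets 18 − 4 = 14; no inspection nets 25. low-mileage would deviate.
high-mileage: the inspection nets 18 − 13 = 5; no inspection nets 25. high-mileage would deviate.
A type deviates, so pooling fails.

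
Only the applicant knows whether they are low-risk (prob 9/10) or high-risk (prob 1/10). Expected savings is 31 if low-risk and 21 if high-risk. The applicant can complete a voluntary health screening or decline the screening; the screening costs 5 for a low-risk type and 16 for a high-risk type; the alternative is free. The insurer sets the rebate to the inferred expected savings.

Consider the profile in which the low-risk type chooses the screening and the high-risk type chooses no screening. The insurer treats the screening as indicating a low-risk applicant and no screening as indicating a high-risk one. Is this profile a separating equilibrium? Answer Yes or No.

Yes

Under these beliefs, the screening earns rebate 31 and no screening earns rebate 21.
low-risk: the screening nets 31 − 5 = 26; no screening nets 21. low-risk prefers the screening.
high-risk: the screening nets 31 − 16 = 15; no screening nets 21. high-risk prefers no screening.
Neither type deviates, so the separating profile is an equilibrium.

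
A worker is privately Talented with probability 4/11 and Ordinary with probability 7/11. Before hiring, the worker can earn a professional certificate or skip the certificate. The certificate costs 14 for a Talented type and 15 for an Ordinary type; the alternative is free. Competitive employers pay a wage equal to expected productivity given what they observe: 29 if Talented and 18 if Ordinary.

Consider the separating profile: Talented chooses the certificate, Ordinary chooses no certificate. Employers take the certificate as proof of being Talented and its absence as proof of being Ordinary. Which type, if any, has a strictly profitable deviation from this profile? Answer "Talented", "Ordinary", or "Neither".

The certificate pays 29; no certificate pays 18.
Talented: assigned the certificate, nets 29 − 14 = 15; deviating to no certificate nets 18.
Ordinary: assigned no certificate, nets 18; deviating to the certificate nets 29 − 15 = 14.
The Talented type gains 3 by deviating.

Talented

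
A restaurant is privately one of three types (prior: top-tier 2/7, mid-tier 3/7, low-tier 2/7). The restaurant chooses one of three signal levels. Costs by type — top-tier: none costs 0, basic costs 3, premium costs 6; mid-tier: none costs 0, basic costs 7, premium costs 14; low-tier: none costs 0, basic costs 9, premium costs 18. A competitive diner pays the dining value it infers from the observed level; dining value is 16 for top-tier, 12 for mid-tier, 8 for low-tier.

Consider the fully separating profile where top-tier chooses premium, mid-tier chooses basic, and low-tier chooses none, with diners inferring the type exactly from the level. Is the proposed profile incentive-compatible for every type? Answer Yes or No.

No

Separating price premiums: premium → 16, basic → 12, none → 8.
top-tier (assigned premium): none: 8 − 0 = 8; basic: 12 − 3 = 9; premium: 16 − 6 = 10. top-tier stays.
mid-tier (assigned basic): none: 8 − 0 = 8; basic: 12 − 7 = 5; premium: 16 − 14 = 2. mid-tier prefers none.
low-tier (assigned none): none: 8 − 0 = 8; basic: 12 − 9 = 3; premium: 16 − 18 = -2. low-tier stays.
At least one type deviates; the separating profile fails.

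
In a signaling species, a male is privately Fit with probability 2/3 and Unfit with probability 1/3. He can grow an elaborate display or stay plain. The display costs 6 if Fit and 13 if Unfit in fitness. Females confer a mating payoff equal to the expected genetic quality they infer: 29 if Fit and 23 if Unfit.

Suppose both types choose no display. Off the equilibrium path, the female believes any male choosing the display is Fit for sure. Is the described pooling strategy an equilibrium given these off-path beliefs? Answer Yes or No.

Yes

On path, the female holds the prior and pays 2/3·29 + 1/3·23 = 27. Off path (the display), believing Fit, it pays 29.
Fit: no display nets 27; the display nets 29 − 6 = 23. Fit stays.
Unfit: no display nets 27; the display nets 29 − 13 = 16. Unfit stays.
No type deviates, so pooling is sustained.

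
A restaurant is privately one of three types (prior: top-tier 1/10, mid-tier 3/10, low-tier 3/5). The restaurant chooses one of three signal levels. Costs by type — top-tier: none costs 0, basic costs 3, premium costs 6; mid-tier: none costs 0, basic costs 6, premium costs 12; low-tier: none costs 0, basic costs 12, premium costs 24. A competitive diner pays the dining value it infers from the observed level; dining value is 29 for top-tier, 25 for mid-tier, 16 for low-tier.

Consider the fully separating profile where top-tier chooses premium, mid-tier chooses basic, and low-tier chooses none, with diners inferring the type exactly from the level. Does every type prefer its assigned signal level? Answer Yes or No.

Separating price premiums: premium → 29, basic → 25, none → 16.
top-tier (assigned premium): none: 16 − 0 = 16; basic: 25 − 3 = 22; premium: 29 − 6 = 23. top-tier stays.
mid-tier (assigned basic): none: 16 − 0 = 16; basic: 25 − 6 = 19; premium: 29 − 12 = 17. mid-tier stays.
low-tier (assigned none): none: 16 − 0 = 16; basic: 25 − 12 = 13; premium: 29 − 24 = 5. low-tier stays.
Every type prefers its assigned level; separation holds.

Yes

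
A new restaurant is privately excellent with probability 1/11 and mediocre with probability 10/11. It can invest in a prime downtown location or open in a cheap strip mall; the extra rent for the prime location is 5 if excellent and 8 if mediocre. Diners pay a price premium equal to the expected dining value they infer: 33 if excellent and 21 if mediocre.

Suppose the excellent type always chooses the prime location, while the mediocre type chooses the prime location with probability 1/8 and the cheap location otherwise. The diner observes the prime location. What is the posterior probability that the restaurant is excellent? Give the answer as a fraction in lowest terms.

4/9

P(the prime location) = (1/11)·1 + (10/11)·(1/8) = 9/44.
By Bayes' rule, P(excellent | the prime location) = (1/11) / (9/44) = 4/9.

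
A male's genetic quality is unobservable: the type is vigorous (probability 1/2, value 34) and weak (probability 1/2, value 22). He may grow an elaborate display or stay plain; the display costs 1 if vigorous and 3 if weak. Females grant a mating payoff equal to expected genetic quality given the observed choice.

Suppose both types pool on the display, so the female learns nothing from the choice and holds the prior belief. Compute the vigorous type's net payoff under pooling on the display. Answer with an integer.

Pooled mating payoff = 1/2·34 + 1/2·22 = 28.
vigorous pays cost 1 for the display, so net payoff = 28 − 1 = 27.

27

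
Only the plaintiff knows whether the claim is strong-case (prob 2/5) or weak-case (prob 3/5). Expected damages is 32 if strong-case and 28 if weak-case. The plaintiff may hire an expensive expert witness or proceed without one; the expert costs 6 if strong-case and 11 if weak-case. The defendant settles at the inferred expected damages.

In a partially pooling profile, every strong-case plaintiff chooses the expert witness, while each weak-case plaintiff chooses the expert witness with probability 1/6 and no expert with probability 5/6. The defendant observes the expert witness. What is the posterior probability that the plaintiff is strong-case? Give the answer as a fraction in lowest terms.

P(the expert witness) = (2/5)·1 + (3/5)·(1/6) = 1/2.
By Bayes' rule, P(strong-case | the expert witness) = (2/5) / (1/2) = 4/5.

4/5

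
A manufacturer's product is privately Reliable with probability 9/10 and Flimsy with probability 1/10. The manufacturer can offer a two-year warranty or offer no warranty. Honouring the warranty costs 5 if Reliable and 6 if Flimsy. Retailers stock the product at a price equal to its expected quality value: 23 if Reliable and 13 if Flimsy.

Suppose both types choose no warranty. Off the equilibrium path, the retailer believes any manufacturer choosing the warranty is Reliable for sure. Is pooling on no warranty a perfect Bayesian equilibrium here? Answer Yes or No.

On path, the retailer holds the prior and pays 9/10·23 + 1/10·13 = 22. Off path (the warranty), believing Reliable, it pays 23.
Reliable: no warranty nets 22; the warranty nets 23 − 5 = 18. Reliable stays.
Flimsy: no warranty nets 22; the warranty nets 23 − 6 = 17. Flimsy stays.
No type deviates, so pooling is sustained.

Yes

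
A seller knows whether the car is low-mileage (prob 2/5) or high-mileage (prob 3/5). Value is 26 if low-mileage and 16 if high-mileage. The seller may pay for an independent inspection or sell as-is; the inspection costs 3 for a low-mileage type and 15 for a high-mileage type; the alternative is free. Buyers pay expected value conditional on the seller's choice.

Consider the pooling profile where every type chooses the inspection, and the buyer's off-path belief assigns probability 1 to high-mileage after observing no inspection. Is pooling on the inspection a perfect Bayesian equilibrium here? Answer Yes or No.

On path, the buyer holds the prior and pays 2/5·26 + 3/5·16 = 20. Off path (no inspection), believing high-mileage, it pays 16.
low-mileage: the inspection nets 20 − 3 = 17; no inspection nets 16. low-mileage stays.
high-mileage: the inspection nets 20 − 15 = 5; no inspection nets 16. high-mileage would deviate.
A type deviates, so pooling fails.

No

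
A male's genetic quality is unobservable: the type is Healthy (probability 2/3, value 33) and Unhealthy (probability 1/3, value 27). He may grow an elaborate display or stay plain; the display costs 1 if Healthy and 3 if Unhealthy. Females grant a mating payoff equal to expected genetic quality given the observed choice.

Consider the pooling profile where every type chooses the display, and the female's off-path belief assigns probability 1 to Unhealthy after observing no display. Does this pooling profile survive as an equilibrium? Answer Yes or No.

On path, the female holds the prior and pays 2/3·33 + 1/3·27 = 31. Off path (no display), believing Unhealthy, it pays 27.
Healthy: the display nets 31 − 1 = 30; no display nets 27. Healthy stays.
Unhealthy: the display nets 31 − 3 = 28; no display nets 27. Unhealthy stays.
No type deviates, so pooling is sustained.

Yes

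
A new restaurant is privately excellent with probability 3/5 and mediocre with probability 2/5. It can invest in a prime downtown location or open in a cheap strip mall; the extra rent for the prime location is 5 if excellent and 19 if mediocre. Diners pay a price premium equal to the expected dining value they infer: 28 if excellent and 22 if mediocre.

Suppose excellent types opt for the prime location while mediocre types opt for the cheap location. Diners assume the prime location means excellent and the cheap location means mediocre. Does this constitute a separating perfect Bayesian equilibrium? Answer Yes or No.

Under these beliefs, the prime location earns price premium 28 and the cheap location earns price premium 22.
excellent: the prime location nets 28 − 5 = 23; the cheap location nets 22. excellent prefers the prime location.
mediocre: the prime location nets 28 − 19 = 9; the cheap location nets 22. mediocre prefers the cheap location.
Neither type deviates, so the separating profile is an equilibrium.

Yes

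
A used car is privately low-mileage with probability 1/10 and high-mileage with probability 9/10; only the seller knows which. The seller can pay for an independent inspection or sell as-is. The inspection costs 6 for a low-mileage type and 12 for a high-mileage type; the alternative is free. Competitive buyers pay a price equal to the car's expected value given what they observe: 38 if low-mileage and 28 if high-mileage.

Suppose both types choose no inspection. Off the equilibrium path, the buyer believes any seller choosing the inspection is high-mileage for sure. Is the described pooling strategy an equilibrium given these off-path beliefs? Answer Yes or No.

Yes

On path, the buyer holds the prior and pays 1/10·38 + 9/10·28 = 29. Off path (the inspection), believing high-mileage, it pays 28.
low-mileage: no inspection nets 29; the inspection nets 28 − 6 = 22. low-mileage stays.
high-mileage: no inspection nets 29; the inspection nets 28 − 12 = 16. high-mileage stays.
No type deviates, so pooling is sustained.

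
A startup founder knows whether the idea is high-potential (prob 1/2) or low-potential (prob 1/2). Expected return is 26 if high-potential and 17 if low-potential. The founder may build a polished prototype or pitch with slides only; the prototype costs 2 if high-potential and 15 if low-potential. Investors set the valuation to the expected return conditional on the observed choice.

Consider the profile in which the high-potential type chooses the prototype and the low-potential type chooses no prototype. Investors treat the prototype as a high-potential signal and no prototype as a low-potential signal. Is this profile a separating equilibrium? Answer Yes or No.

Yes

Under these beliefs, the prototype earns valuation 26 and no prototype earns valuation 17.
high-potential: the prototype nets 26 − 2 = 24; no prototype nets 17. high-potential prefers the prototype.
low-potential: the prototype nets 26 − 15 = 11; no prototype nets 17. low-potential prefers no prototype.
Neither type deviates, so the separating profile is an equilibrium.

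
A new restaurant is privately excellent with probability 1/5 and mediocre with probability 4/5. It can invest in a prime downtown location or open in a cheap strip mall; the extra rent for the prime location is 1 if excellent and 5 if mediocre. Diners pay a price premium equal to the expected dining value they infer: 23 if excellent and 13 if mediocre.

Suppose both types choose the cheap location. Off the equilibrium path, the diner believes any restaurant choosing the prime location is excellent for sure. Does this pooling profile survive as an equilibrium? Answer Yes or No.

No

On path, the diner holds the prior and pays 1/5·23 + 4/5·13 = 15. Off path (the prime location), believing excellent, it pays 23.
excellent: the cheap location nets 15; the prime location nets 23 − 1 = 22. excellent would deviate.
mediocre: the cheap location nets 15; the prime location nets 23 − 5 = 18. mediocre would deviate.
A type deviates, so pooling fails.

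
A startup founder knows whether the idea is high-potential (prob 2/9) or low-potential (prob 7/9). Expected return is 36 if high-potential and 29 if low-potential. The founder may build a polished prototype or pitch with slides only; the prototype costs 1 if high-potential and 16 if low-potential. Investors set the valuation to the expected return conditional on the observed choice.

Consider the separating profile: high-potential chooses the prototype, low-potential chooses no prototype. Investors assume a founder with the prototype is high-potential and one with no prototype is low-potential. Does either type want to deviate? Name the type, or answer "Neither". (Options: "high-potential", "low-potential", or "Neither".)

Neither

The prototype pays 36; no prototype pays 29.
high-potential: assigned the prototype, nets 36 − 1 = 35; deviating to no prototype nets 29.
low-potential: assigned no prototype, nets 29; deviating to the prototype nets 36 − 16 = 20.
Both types strictly prefer their assigned action; no profitable deviation.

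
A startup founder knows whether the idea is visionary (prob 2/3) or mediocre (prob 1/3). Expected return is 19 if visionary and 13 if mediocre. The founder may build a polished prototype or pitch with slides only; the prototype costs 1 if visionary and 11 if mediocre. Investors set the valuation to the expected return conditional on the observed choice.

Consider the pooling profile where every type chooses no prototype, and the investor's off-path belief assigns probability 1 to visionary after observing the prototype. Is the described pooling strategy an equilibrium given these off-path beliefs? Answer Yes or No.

No

On path, the investor holds the prior and pays 2/3·19 + 1/3·13 = 17. Off path (the prototype), believing visionary, it pays 19.
visionary: no prototype nets 17; the prototype nets 19 − 1 = 18. visionary would deviate.
mediocre: no prototype nets 17; the prototype nets 19 − 11 = 8. mediocre stays.
A type deviates, so pooling fails.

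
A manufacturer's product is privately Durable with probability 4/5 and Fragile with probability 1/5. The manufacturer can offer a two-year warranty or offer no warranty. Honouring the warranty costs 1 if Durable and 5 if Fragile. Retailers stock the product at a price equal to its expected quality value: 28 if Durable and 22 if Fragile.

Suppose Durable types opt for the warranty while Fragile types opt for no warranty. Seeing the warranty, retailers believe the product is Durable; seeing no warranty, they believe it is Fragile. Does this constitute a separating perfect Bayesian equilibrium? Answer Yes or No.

Under these beliefs, the warranty earns price 28 and no warranty earns price 22.
Durable: the warranty nets 28 − 1 = 27; no warranty nets 22. Durable prefers the warranty.
Fragile: the warranty nets 28 − 5 = 23; no warranty nets 22. Fragile would deviate to the warranty.
Fragile has a profitable deviation, so the profile is not an equilibrium.

No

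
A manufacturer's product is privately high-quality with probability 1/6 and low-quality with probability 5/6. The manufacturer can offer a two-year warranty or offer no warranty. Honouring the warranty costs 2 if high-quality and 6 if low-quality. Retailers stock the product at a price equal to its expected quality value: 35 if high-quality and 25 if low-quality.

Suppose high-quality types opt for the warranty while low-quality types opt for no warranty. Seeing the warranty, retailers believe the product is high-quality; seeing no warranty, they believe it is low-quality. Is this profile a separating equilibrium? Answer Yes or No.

Under these beliefs, the warranty earns price 35 and no warranty earns price 25.
high-quality: the warranty nets 35 − 2 = 33; no warranty nets 25. high-quality prefers the warranty.
low-quality: the warranty nets 35 − 6 = 29; no warranty nets 25. low-quality would deviate to the warranty.
low-quality has a profitable deviation, so the profile is not an equilibrium.

No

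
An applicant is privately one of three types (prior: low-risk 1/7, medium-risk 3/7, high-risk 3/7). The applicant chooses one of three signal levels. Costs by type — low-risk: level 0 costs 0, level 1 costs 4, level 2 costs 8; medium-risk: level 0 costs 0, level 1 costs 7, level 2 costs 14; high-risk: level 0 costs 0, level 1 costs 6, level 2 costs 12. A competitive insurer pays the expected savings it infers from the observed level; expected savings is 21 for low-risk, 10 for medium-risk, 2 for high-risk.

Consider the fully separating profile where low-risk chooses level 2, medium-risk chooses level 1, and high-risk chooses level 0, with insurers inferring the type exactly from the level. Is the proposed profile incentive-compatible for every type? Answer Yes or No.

Separating rebates: level 2 → 21, level 1 → 10, level 0 → 2.
low-risk (assigned level 2): level 0: 2 − 0 = 2; level 1: 10 − 4 = 6; level 2: 21 − 8 = 13. low-risk stays.
medium-risk (assigned level 1): level 0: 2 − 0 = 2; level 1: 10 − 7 = 3; level 2: 21 − 14 = 7. medium-risk prefers level 2.
high-risk (assigned level 0): level 0: 2 − 0 = 2; level 1: 10 − 6 = 4; level 2: 21 − 12 = 9. high-risk prefers level 2.
At least one type deviates; the separating profile fails.

No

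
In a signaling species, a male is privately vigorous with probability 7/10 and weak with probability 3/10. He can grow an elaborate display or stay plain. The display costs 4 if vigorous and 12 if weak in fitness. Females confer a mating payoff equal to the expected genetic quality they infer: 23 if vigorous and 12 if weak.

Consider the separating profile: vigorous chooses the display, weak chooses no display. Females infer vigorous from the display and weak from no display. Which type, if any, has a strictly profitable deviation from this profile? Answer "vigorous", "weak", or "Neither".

Neither

The display pays 23; no display pays 12.
vigorous: assigned the display, nets 23 − 4 = 19; deviating to no display nets 12.
weak: assigned no display, nets 12; deviating to the display nets 23 − 12 = 11.
Both types strictly prefer their assigned action; no profitable deviation.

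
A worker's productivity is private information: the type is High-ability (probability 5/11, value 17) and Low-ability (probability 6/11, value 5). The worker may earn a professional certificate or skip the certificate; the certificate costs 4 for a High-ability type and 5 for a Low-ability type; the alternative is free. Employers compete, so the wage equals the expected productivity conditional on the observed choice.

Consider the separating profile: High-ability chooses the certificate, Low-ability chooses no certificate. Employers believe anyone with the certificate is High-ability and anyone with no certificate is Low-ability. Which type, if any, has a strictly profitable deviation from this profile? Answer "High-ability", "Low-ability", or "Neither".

The certificate pays 17; no certificate pays 5.
High-ability: assigned the certificate, nets 17 − 4 = 13; deviating to no certificate nets 5.
Low-ability: assigned no certificate, nets 5; deviating to the certificate nets 17 − 5 = 12.
The Low-ability type gains 7 by deviating.

Low-ability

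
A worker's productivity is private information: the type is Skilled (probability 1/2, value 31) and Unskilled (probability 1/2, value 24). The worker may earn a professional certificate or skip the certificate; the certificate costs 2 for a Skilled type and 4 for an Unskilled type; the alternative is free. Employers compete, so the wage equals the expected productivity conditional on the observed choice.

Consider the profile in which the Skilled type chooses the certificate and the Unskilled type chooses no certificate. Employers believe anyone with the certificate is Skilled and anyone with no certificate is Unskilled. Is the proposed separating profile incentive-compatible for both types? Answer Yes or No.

Under these beliefs, the certificate earns wage 31 and no certificate earns wage 24.
Skilled: the certificate nets 31 − 2 = 29; no certificate nets 24. Skilled prefers the certificate.
Unskilled: the certificate nets 31 − 4 = 27; no certificate nets 24. Unskilled would deviate to the certificate.
Unskilled has a profitable deviation, so the profile is not an equilibrium.

No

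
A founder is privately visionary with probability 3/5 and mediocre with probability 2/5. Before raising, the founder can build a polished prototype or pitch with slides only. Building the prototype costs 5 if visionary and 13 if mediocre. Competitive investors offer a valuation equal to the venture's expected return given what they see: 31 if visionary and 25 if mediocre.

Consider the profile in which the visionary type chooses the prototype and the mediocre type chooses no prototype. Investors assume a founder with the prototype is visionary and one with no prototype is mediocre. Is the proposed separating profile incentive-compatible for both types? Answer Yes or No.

Under these beliefs, the prototype earns valuation 31 and no prototype earns valuation 25.
visionary: the prototype nets 31 − 5 = 26; no prototype nets 25. visionary prefers the prototype.
mediocre: the prototype nets 31 − 13 = 18; no prototype nets 25. mediocre prefers no prototype.
Neither type deviates, so the separating profile is an equilibrium.

Yes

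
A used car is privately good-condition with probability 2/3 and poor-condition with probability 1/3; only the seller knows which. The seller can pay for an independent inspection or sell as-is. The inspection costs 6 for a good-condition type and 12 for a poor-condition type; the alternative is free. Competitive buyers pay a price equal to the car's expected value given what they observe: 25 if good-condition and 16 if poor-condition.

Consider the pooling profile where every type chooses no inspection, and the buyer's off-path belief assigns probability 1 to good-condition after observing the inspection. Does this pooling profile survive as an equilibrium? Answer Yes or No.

Yes

On path, the buyer holds the prior and pays 2/3·25 + 1/3·16 = 22. Off path (the inspection), believing good-condition, it pays 25.
good-condition: no inspection nets 22; the inspection nets 25 − 6 = 19. good-condition stays.
poor-condition: no inspection nets 22; the inspection nets 25 − 12 = 13. poor-condition stays.
No type deviates, so pooling is sustained.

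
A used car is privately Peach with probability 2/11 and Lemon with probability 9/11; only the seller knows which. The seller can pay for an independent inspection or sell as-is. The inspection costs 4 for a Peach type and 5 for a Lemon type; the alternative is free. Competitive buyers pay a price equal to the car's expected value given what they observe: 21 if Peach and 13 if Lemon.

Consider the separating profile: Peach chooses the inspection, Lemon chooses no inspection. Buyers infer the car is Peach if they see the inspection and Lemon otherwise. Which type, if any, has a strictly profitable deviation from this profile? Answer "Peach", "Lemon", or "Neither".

Lemon

The inspection pays 21; no inspection pays 13.
Peach: assigned the inspection, nets 21 − 4 = 17; deviating to no inspection nets 13.
Lemon: assigned no inspection, nets 13; deviating to the inspection nets 21 − 5 = 16.
The Lemon type gains 3 by deviating.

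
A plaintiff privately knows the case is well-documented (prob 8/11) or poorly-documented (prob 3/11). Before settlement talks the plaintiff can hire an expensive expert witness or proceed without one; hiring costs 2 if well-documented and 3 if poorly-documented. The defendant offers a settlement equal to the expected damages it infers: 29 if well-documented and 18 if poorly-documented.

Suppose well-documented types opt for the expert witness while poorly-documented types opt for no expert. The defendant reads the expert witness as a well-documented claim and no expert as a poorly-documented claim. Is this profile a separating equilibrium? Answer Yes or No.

No

Under these beliefs, the expert witness earns settlement 29 and no expert earns settlement 18.
well-documented: the expert witness nets 29 − 2 = 27; no expert nets 18. well-documented prefers the expert witness.
poorly-documented: the expert witness nets 29 − 3 = 26; no expert nets 18. poorly-documented would deviate to the expert witness.
poorly-documented has a profitable deviation, so the profile is not an equilibrium.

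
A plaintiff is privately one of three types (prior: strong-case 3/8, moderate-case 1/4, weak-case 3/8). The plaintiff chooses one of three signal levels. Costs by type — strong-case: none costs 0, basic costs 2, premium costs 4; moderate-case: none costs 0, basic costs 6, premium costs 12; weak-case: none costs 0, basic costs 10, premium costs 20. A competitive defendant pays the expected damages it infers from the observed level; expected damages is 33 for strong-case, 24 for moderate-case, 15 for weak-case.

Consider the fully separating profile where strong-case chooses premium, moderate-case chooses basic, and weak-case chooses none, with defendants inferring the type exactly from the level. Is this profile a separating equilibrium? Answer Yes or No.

Separating settlements: premium → 33, basic → 24, none → 15.
strong-case (assigned premium): none: 15 − 0 = 15; basic: 24 − 2 = 22; premium: 33 − 4 = 29. strong-case stays.
moderate-case (assigned basic): none: 15 − 0 = 15; basic: 24 − 6 = 18; premium: 33 − 12 = 21. moderate-case prefers premium.
weak-case (assigned none): none: 15 − 0 = 15; basic: 24 − 10 = 14; premium: 33 − 20 = 13. weak-case stays.
At least one type deviates; the separating profile fails.

No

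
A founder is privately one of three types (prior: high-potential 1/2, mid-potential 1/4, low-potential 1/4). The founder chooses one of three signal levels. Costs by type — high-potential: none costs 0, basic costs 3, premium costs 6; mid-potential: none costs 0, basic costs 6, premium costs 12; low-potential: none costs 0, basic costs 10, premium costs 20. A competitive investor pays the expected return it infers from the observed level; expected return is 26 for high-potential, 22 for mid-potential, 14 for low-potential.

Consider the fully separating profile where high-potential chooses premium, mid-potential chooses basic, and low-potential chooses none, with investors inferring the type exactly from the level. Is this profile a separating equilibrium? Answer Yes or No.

Separating valuations: premium → 26, basic → 22, none → 14.
high-potential (assigned premium): none: 14 − 0 = 14; basic: 22 − 3 = 19; premium: 26 − 6 = 20. high-potential stays.
mid-potential (assigned basic): none: 14 − 0 = 14; basic: 22 − 6 = 16; premium: 26 − 12 = 14. mid-potential stays.
low-potential (assigned none): none: 14 − 0 = 14; basic: 22 − 10 = 12; premium: 26 − 20 = 6. low-potential stays.
Every type prefers its assigned level; separation holds.

Yes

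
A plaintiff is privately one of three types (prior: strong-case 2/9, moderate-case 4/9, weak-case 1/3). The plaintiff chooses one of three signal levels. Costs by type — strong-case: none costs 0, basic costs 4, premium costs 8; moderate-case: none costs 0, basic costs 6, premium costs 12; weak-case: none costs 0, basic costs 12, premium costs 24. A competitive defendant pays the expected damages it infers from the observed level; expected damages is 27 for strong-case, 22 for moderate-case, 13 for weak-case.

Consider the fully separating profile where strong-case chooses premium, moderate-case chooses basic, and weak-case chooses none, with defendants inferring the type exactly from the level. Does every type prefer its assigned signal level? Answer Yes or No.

Yes

Separating settlements: premium → 27, basic → 22, none → 13.
strong-case (assigned premium): none: 13 − 0 = 13; basic: 22 − 4 = 18; premium: 27 − 8 = 19. strong-case stays.
moderate-case (assigned basic): none: 13 − 0 = 13; basic: 22 − 6 = 16; premium: 27 − 12 = 15. moderate-case stays.
weak-case (assigned none): none: 13 − 0 = 13; basic: 22 − 12 = 10; premium: 27 − 24 = 3. weak-case stays.
Every type prefers its assigned level; separation holds.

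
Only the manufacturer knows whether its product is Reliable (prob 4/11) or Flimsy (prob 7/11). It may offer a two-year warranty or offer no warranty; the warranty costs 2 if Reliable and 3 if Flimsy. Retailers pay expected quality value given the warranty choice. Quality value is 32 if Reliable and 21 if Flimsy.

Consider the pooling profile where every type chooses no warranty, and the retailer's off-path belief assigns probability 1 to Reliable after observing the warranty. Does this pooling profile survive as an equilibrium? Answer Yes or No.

No

On path, the retailer holds the prior and pays 4/11·32 + 7/11·21 = 25. Off path (the warranty), believing Reliable, it pays 32.
Reliable: no warranty nets 25; the warranty nets 32 − 2 = 30. Reliable would deviate.
Flimsy: no warranty nets 25; the warranty nets 32 − 3 = 29. Flimsy would deviate.
A type deviates, so pooling fails.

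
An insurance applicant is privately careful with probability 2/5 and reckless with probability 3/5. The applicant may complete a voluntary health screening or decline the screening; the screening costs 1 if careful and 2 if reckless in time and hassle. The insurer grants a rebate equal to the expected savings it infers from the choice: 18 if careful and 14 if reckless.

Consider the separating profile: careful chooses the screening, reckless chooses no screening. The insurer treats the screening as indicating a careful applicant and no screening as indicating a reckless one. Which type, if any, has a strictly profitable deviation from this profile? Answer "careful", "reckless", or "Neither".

The screening pays 18; no screening pays 14.
careful: assigned the screening, nets 18 − 1 = 17; deviating to no screening nets 14.
reckless: assigned no screening, nets 14; deviating to the screening nets 18 − 2 = 16.
The reckless type gains 2 by deviating.

reckless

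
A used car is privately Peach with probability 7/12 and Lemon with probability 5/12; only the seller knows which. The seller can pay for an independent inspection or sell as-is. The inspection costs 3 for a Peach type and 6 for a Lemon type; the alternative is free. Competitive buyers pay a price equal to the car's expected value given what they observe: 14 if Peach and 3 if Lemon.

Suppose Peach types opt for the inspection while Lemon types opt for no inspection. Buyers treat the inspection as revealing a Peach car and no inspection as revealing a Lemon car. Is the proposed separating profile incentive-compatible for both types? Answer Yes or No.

Under these beliefs, the inspection earns price 14 and no inspection earns price 3.
Peach: the inspection nets 14 − 3 = 11; no inspection nets 3. Peach prefers the inspection.
Lemon: the inspection nets 14 − 6 = 8; no inspection nets 3. Lemon would deviate to the inspection.
Lemon has a profitable deviation, so the profile is not an equilibrium.

No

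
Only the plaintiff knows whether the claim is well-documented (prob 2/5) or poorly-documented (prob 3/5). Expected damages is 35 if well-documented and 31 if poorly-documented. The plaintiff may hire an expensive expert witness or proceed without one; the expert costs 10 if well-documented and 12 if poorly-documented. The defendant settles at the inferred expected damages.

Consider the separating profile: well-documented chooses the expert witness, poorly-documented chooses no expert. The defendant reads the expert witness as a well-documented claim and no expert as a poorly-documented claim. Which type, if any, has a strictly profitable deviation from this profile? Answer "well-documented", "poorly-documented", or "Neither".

The expert witness pays 35; no expert pays 31.
well-documented: assigned the expert witness, nets 35 − 10 = 25; deviating to no expert nets 31.
poorly-documented: assigned no expert, nets 31; deviating to the expert witness nets 35 − 12 = 23.
The well-documented type gains 6 by deviating.

well-documented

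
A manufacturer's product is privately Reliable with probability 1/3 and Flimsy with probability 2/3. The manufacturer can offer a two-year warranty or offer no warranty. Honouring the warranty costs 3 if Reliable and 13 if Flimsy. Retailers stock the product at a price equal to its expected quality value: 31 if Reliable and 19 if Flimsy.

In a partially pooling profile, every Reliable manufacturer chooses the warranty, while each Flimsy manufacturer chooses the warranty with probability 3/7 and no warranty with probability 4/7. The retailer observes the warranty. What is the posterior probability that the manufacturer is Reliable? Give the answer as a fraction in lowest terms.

7/13

P(the warranty) = (1/3)·1 + (2/3)·(3/7) = 13/21.
By Bayes' rule, P(Reliable | the warranty) = (1/3) / (13/21) = 7/13.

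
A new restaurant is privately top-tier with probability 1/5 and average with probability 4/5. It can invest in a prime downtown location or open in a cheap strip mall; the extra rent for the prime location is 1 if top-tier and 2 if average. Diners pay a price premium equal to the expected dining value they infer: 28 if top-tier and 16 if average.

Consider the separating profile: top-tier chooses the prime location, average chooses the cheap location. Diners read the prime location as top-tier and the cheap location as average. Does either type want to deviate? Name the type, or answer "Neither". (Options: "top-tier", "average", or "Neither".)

The prime location pays 28; the cheap location pays 16.
top-tier: assigned the prime location, nets 28 − 1 = 27; deviating to the cheap location nets 16.
average: assigned the cheap location, nets 16; deviating to the prime location nets 28 − 2 = 26.
The average type gains 10 by deviating.

average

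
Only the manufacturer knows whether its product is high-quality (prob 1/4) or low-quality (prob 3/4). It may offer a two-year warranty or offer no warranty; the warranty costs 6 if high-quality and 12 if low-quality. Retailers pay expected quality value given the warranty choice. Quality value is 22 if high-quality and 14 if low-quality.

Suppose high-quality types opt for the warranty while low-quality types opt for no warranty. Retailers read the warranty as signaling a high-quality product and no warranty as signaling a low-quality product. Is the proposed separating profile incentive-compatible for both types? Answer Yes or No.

Yes

Under these beliefs, the warranty earns price 22 and no warranty earns price 14.
high-quality: the warranty nets 22 − 6 = 16; no warranty nets 14. high-quality prefers the warranty.
low-quality: the warranty nets 22 − 12 = 10; no warranty nets 14. low-quality prefers no warranty.
Neither type deviates, so the separating profile is an equilibrium.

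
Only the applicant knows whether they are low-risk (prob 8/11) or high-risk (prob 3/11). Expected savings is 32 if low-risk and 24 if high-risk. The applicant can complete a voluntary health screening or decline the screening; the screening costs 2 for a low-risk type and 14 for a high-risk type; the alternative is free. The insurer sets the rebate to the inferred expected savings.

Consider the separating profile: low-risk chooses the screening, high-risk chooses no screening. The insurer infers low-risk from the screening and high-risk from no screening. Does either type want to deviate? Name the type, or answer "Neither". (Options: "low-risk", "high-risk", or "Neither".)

Neither

The screening pays 32; no screening pays 24.
low-risk: assigned the screening, nets 32 − 2 = 30; deviating to no screening nets 24.
high-risk: assigned no screening, nets 24; deviating to the screening nets 32 − 14 = 18.
Both types strictly prefer their assigned action; no profitable deviation.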